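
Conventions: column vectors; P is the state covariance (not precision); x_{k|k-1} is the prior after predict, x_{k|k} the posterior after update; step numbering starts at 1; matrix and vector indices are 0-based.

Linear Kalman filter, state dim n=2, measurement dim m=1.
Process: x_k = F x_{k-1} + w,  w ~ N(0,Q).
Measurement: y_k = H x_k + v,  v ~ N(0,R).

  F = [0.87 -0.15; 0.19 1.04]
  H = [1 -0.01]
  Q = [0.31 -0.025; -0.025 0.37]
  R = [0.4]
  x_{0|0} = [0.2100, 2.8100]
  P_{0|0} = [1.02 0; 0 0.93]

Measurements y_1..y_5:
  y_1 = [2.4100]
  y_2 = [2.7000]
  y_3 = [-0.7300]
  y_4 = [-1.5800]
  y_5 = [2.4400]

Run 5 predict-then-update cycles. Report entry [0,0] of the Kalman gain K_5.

step 1: x^-=[-0.2388, 2.9623]  P^-=[1.1030 -0.0015; -0.0015 1.4127]  S=[1.5031]  K=[0.7338; -0.0104]  nu=[2.6784]  x^+=[1.7266, 2.9345]  P^+=[0.2936 0.0100; 0.0100 1.4125]
step 2: x^-=[1.0620, 3.3799]  P^-=[0.5614 -0.1881; -0.1881 1.9124]  S=[0.9654]  K=[0.5835; -0.2146]  nu=[1.6718]  x^+=[2.0375, 3.0211]  P^+=[0.2327 -0.0672; -0.0672 1.8679]
step 3: x^-=[1.3194, 3.5291]  P^-=[0.5457 -0.3368; -0.3368 2.3722]  S=[0.9527]  K=[0.5764; -0.3784]  nu=[-2.0142]  x^+=[0.1586, 4.2912]  P^+=[0.2293 -0.1290; -0.1290 2.2357]
step 4: x^-=[-0.5057, 4.4930]  P^-=[0.5675 -0.4489; -0.4489 2.7455]  S=[0.9767]  K=[0.5856; -0.4877]  nu=[-1.0294]  x^+=[-1.1085, 4.9951]  P^+=[0.2325 -0.1700; -0.1700 2.5131]
step 5: x^-=[-1.7137, 4.9842]  P^-=[0.5869 -0.5275; -0.5275 3.0294]  S=[0.9978]  K=[0.5935; -0.5591]  nu=[4.2035]  x^+=[0.7812, 2.6341]  P^+=[0.2354 -0.1965; -0.1965 2.7175]

K[0,0] = 0.5935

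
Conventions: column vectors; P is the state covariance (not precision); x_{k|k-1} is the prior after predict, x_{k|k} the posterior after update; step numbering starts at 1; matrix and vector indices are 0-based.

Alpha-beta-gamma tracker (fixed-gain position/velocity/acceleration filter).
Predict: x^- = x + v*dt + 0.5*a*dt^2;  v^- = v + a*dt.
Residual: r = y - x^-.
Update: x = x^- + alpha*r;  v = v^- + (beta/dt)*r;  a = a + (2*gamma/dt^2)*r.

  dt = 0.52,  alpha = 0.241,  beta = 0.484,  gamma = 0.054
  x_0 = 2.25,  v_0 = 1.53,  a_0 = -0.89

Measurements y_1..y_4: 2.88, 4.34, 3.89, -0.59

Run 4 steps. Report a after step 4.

a_post = -2.7119

step 1: x_pred=2.9253  r=-0.0453  x^+=2.9144  v^+=1.0251  a^+=-0.9081
step 2: x_pred=3.3246  r=1.0154  x^+=3.5693  v^+=1.4979  a^+=-0.5025
step 3: x_pred=4.2803  r=-0.3903  x^+=4.1862  v^+=0.8733  a^+=-0.6584
step 4: x_pred=4.5514  r=-5.1414  x^+=3.3123  v^+=-4.2545  a^+=-2.7119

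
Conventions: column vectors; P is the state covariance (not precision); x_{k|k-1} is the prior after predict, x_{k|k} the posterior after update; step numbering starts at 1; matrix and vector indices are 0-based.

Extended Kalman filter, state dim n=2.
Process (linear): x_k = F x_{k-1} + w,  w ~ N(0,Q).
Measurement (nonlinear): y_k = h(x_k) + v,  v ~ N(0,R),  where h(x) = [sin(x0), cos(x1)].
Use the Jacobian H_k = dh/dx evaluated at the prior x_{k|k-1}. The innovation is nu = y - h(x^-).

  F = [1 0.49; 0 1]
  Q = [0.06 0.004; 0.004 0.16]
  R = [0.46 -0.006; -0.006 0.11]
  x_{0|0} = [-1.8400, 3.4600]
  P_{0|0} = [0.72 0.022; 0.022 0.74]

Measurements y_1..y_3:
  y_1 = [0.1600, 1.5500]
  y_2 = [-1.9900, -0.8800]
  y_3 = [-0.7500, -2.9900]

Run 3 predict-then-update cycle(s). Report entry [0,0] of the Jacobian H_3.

step 1: x^-=[-0.1446, 3.4600]  P^-=[0.9792 0.3886; 0.3886 0.9000]  H_jac=[0.9896 0.0000; 0.0000 0.3131]  S=[1.4189 0.1144; 0.1144 0.1982]  K=[0.6644 0.2304; 0.1641 1.3268]  nu=[0.3041, 2.4997]  x^+=[0.6333, 6.8266]  P^+=[0.3074 0.0682; 0.0682 0.4631]
step 2: x^-=[3.9784, 6.8266]  P^-=[0.5455 0.2991; 0.2991 0.6231]  H_jac=[-0.6699 0.0000; 0.0000 -0.5171]  S=[0.7048 0.0976; 0.0976 0.2766]  K=[-0.4637 -0.3956; -0.1293 -1.1192]  nu=[-1.2475, -1.7359]  x^+=[5.2435, 8.9308]  P^+=[0.3149 0.0788; 0.0788 0.2366]
step 3: x^-=[9.6196, 8.9308]  P^-=[0.5089 0.1987; 0.1987 0.3966]  H_jac=[-0.9811 0.0000; 0.0000 -0.4742]  S=[0.9498 0.0864; 0.0864 0.1992]  K=[-0.5024 -0.2550; -0.1242 -0.8903]  nu=[-0.5565, -2.1096]  x^+=[10.4371, 10.8779]  P^+=[0.2340 0.0528; 0.0528 0.2050]

H_jac[0,0] = -0.9811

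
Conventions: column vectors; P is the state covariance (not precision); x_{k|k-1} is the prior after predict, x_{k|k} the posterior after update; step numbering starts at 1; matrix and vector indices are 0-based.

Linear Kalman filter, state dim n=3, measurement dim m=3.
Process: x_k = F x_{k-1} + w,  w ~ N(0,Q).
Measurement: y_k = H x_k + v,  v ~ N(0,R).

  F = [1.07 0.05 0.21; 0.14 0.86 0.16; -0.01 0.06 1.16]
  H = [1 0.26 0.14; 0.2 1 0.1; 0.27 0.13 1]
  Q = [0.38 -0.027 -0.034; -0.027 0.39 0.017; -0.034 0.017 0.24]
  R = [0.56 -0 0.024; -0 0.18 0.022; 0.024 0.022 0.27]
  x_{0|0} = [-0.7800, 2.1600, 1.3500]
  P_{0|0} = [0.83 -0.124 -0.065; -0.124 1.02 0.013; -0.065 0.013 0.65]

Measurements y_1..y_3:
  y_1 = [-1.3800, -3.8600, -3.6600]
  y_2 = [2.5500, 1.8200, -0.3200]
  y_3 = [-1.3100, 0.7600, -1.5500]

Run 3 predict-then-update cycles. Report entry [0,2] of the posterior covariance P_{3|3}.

P_post[0,2] = -0.0765

step 1: x^-=[-0.4431, 1.9644, 1.7034]  P^-=[1.3193 0.0375 0.0310; 0.0375 1.1481 0.1918; 0.0310 0.1918 1.1219]  S=[2.0210 0.6533 0.6691; 0.6533 1.4467 0.5671; 0.6691 0.5671 1.5767]  K=[0.6954 -0.0994 -0.0107; -0.0840 0.8716 -0.0551; -0.1358 -0.0396 0.8046]  nu=[-1.6861, -5.9061, -5.4991]  x^+=[-0.9697, -2.7385, -2.2578]  P^+=[0.4265 -0.0943 -0.0913; -0.0943 0.1740 0.0051; -0.0913 0.0051 0.2371]
step 2: x^-=[-1.6487, -2.8521, -2.7737]  P^-=[0.8282 -0.0524 -0.0990; -0.0524 0.5077 0.0599; -0.0990 0.0599 0.5626]  S=[1.3829 0.2476 0.2469; 0.2476 0.7135 0.2116; 0.2469 0.2116 0.8600]  K=[0.5923 -0.0550 -0.0196; -0.0624 0.7369 -0.0335; -0.1193 -0.0229 0.6721]  nu=[5.3285, 5.2792, 3.2696]  x^+=[1.1532, 0.5961, -1.3330]  P^+=[0.3619 -0.0747 -0.0803; -0.0747 0.1462 0.0068; -0.0803 0.0068 0.1989]
step 3: x^-=[0.9838, 0.4608, -1.5221]  P^-=[0.7595 -0.0439 -0.0927; -0.0439 0.4906 0.0549; -0.0927 0.0549 0.5111]  S=[1.3179 0.2377 0.2274; 0.2377 0.6958 0.1995; 0.2274 0.1995 0.8059]  K=[0.5693 -0.0478 -0.0165; -0.0566 0.7288 -0.0318; -0.1134 -0.0217 0.6494]  nu=[-2.2005, 0.2546, -0.3535]  x^+=[-0.2752, 0.7823, -1.5076]  P^+=[0.3475 -0.0708 -0.0765; -0.0708 0.1440 0.0065; -0.0765 0.0065 0.1919]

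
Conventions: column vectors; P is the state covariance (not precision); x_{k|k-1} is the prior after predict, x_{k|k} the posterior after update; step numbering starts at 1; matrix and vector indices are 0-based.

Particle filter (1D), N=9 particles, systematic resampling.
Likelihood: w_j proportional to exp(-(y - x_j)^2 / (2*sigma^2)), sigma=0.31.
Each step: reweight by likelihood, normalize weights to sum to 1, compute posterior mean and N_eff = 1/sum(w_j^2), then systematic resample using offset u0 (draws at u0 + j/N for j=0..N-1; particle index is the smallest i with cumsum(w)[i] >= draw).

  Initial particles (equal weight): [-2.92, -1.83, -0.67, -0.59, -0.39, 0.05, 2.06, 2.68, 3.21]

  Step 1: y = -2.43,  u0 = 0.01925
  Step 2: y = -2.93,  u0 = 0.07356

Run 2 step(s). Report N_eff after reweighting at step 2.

N_eff = 6.0111

step 1: w=[0.6511, 0.3489, 0.0000, 0.0000, 0.0000, 0.0000, 0.0000, 0.0000, 0.0000]  mean=-2.5397  Neff=1.8327  idx=[0, 0, 0, 0, 0, 0, 1, 1, 1]
step 2: w=[0.1665, 0.1665, 0.1665, 0.1665, 0.1665, 0.1665, 0.0003, 0.0003, 0.0003]  mean=-2.9190  Neff=6.0111  idx=[0, 1, 1, 2, 3, 3, 4, 5, 5]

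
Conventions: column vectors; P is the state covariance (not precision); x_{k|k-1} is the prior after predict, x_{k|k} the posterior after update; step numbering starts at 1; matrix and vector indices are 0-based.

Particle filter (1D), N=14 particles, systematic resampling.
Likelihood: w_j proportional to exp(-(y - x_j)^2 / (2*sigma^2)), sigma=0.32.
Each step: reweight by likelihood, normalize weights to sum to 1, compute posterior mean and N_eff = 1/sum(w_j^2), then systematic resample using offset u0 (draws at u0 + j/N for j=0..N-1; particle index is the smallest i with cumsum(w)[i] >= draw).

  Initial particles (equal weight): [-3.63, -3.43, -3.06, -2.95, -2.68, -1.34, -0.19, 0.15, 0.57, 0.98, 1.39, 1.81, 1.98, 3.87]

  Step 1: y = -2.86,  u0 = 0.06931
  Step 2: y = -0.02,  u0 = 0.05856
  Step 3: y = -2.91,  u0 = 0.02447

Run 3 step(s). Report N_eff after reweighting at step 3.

step 1: w=[0.0191, 0.0706, 0.2839, 0.3317, 0.2946, 0.0000, 0.0000, 0.0000, 0.0000, 0.0000, 0.0000, 0.0000, 0.0000, 0.0000]  mean=-2.9486  Neff=3.5359  idx=[1, 2, 2, 2, 2, 3, 3, 3, 3, 4, 4, 4, 4, 4]
step 2: w=[0.0000, 0.0000, 0.0000, 0.0000, 0.0000, 0.0001, 0.0001, 0.0001, 0.0001, 0.1999, 0.1999, 0.1999, 0.1999, 0.1999]  mean=-2.6801  Neff=5.0052  idx=[9, 9, 10, 10, 10, 11, 11, 11, 12, 12, 12, 13, 13, 13]
step 3: w=[0.0714, 0.0714, 0.0714, 0.0714, 0.0714, 0.0714, 0.0714, 0.0714, 0.0714, 0.0714, 0.0714, 0.0714, 0.0714, 0.0714]  mean=-2.6800  Neff=14.0000  idx=[0, 1, 2, 3, 4, 5, 6, 7, 8, 9, 10, 11, 12, 13]

N_eff = 14.0000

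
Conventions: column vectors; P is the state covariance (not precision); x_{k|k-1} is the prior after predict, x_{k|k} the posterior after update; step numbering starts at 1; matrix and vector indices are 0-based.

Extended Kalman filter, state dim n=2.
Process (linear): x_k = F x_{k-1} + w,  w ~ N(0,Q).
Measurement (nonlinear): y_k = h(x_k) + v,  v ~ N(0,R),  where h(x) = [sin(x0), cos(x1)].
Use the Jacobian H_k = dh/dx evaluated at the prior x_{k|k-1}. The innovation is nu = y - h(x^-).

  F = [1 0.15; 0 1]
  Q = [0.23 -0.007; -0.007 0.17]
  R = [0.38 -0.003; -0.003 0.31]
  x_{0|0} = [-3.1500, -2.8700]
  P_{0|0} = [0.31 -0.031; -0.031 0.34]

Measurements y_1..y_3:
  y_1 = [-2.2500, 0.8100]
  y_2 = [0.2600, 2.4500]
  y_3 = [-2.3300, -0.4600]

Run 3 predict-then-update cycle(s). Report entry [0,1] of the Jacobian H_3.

step 1: x^-=[-3.5805, -2.8700]  P^-=[0.5383 0.0130; 0.0130 0.5100]  H_jac=[-0.9052 0.0000; 0.0000 0.2683]  S=[0.8211 -0.0062; -0.0062 0.3467]  K=[-0.5935 -0.0005; -0.0114 0.3944]  nu=[-2.6750, 1.7733]  x^+=[-1.9938, -2.1401]  P^+=[0.2491 0.0061; 0.0061 0.4559]
step 2: x^-=[-2.3148, -2.1401]  P^-=[0.4912 0.0675; 0.0675 0.6259]  H_jac=[-0.6773 0.0000; 0.0000 0.8423]  S=[0.6053 -0.0415; -0.0415 0.7540]  K=[-0.5465 0.0453; -0.0277 0.6976]  nu=[0.9957, 2.9891]  x^+=[-2.7236, -0.0824]  P^+=[0.3068 0.0186; 0.0186 0.2569]
step 3: x^-=[-2.7360, -0.0824]  P^-=[0.5482 0.0501; 0.0501 0.4269]  H_jac=[-0.9189 0.0000; 0.0000 0.0823]  S=[0.8428 -0.0068; -0.0068 0.3129]  K=[-0.5976 0.0002; -0.0538 0.1111]  nu=[-1.9354, -1.4566]  x^+=[-1.5796, -0.1402]  P^+=[0.2472 0.0226; 0.0226 0.4205]

H_jac[0,1] = 0.0000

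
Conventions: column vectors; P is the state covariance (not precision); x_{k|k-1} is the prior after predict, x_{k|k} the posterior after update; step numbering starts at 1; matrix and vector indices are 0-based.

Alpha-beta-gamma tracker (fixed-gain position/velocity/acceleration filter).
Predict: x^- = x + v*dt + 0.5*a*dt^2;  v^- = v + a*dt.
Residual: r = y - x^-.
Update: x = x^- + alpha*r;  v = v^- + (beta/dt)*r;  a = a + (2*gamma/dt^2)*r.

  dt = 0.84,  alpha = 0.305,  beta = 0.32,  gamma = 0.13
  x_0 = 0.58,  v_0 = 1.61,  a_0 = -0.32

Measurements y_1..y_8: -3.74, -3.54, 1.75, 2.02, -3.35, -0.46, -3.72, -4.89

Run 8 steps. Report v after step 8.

v_post = -0.1879

step 1: x_pred=1.8195  r=-5.5595  x^+=0.1239  v^+=-0.7767  a^+=-2.3686
step 2: x_pred=-1.3642  r=-2.1758  x^+=-2.0278  v^+=-3.5952  a^+=-3.1703
step 3: x_pred=-6.1663  r=7.9163  x^+=-3.7518  v^+=-3.2425  a^+=-0.2533
step 4: x_pred=-6.5649  r=8.5849  x^+=-3.9465  v^+=-0.1849  a^+=2.9100
step 5: x_pred=-3.0751  r=-0.2749  x^+=-3.1590  v^+=2.1549  a^+=2.8088
step 6: x_pred=-0.3580  r=-0.1020  x^+=-0.3891  v^+=4.4753  a^+=2.7712
step 7: x_pred=4.3479  r=-8.0679  x^+=1.8872  v^+=3.7296  a^+=-0.2017
step 8: x_pred=4.9489  r=-9.8389  x^+=1.9480  v^+=-0.1879  a^+=-3.8271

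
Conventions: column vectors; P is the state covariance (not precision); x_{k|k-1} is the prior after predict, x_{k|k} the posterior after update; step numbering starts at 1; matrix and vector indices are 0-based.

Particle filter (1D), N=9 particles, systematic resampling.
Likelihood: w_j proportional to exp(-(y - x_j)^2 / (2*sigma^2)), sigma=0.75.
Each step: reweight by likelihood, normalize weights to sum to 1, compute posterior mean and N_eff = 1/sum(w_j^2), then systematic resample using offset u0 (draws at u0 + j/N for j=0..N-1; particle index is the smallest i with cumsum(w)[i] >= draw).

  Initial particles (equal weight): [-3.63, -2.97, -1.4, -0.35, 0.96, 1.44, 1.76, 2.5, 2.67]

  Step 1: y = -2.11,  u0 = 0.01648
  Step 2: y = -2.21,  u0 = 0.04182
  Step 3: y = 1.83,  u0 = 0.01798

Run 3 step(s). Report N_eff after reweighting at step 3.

N_eff = 4.0001

step 1: w=[0.0951, 0.3841, 0.4735, 0.0472, 0.0002, 0.0000, 0.0000, 0.0000, 0.0000]  mean=-2.1649  Neff=2.6113  idx=[0, 1, 1, 1, 1, 2, 2, 2, 2]
step 2: w=[0.0348, 0.1249, 0.1249, 0.1249, 0.1249, 0.1164, 0.1164, 0.1164, 0.1164]  mean=-2.2616  Neff=8.4881  idx=[1, 1, 2, 3, 4, 5, 6, 7, 8]
step 3: w=[0.0000, 0.0000, 0.0000, 0.0000, 0.0000, 0.2500, 0.2500, 0.2500, 0.2500]  mean=-1.4000  Neff=4.0001  idx=[5, 5, 5, 6, 6, 7, 7, 8, 8]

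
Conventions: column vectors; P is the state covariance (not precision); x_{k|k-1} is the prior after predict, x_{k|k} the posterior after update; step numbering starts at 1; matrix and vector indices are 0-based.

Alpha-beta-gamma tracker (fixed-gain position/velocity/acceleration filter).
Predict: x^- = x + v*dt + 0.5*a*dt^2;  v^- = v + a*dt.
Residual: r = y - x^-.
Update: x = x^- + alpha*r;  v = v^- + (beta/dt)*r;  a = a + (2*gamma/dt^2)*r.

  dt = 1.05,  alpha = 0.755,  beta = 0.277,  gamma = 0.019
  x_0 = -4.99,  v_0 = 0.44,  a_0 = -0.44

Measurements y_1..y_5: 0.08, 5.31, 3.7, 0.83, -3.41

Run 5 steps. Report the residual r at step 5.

step 1: x_pred=-4.7706  r=4.8506  x^+=-1.1084  v^+=1.2576  a^+=-0.2728
step 2: x_pred=0.0617  r=5.2483  x^+=4.0242  v^+=2.3557  a^+=-0.0919
step 3: x_pred=6.4470  r=-2.7470  x^+=4.3730  v^+=1.5345  a^+=-0.1866
step 4: x_pred=5.8814  r=-5.0514  x^+=2.0676  v^+=0.0060  a^+=-0.3607
step 5: x_pred=1.8750  r=-5.2850  x^+=-2.1152  v^+=-1.7670  a^+=-0.5429

resid = -5.2850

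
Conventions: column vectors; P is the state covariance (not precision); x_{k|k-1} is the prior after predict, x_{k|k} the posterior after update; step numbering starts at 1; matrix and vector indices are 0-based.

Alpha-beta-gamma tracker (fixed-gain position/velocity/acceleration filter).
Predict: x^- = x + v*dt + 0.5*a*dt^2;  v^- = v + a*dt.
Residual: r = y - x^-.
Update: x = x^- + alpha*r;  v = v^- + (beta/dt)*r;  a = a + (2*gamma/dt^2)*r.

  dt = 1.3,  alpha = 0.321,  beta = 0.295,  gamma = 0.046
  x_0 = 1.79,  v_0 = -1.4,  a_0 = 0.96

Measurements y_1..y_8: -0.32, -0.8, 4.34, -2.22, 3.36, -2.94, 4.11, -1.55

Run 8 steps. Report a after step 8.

a_post = -0.4256

step 1: x_pred=0.7812  r=-1.1012  x^+=0.4277  v^+=-0.4019  a^+=0.9001
step 2: x_pred=0.6658  r=-1.4658  x^+=0.1953  v^+=0.4356  a^+=0.8203
step 3: x_pred=1.4546  r=2.8854  x^+=2.3808  v^+=2.1566  a^+=0.9773
step 4: x_pred=6.0103  r=-8.2303  x^+=3.3684  v^+=1.5595  a^+=0.5293
step 5: x_pred=5.8430  r=-2.4830  x^+=5.0460  v^+=1.6842  a^+=0.3941
step 6: x_pred=7.5684  r=-10.5084  x^+=4.1952  v^+=-0.1881  a^+=-0.1779
step 7: x_pred=3.8003  r=0.3097  x^+=3.8997  v^+=-0.3491  a^+=-0.1611
step 8: x_pred=3.3097  r=-4.8597  x^+=1.7498  v^+=-1.6613  a^+=-0.4256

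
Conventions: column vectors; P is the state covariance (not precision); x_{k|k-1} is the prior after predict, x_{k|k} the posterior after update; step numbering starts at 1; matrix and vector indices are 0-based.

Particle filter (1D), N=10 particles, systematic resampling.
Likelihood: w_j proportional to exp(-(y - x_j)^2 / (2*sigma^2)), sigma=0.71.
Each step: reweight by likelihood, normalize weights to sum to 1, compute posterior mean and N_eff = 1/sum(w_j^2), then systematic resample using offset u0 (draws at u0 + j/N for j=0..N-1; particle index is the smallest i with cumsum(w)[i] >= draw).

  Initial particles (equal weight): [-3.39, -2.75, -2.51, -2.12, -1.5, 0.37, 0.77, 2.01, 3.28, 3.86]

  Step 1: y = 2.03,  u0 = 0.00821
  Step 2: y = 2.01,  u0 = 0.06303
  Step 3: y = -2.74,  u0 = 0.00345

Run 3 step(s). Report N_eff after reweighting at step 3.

N_eff = 10.0000

step 1: w=[0.0000, 0.0000, 0.0000, 0.0000, 0.0000, 0.0428, 0.1362, 0.6576, 0.1397, 0.0237]  mean=1.9922  Neff=2.1146  idx=[5, 6, 7, 7, 7, 7, 7, 7, 7, 8]
step 2: w=[0.0093, 0.0291, 0.1335, 0.1335, 0.1335, 0.1335, 0.1335, 0.1335, 0.1335, 0.0270]  mean=1.9930  Neff=7.9071  idx=[2, 2, 3, 4, 5, 5, 6, 7, 8, 8]
step 3: w=[0.1000, 0.1000, 0.1000, 0.1000, 0.1000, 0.1000, 0.1000, 0.1000, 0.1000, 0.1000]  mean=2.0100  Neff=10.0000  idx=[0, 1, 2, 3, 4, 5, 6, 7, 8, 9]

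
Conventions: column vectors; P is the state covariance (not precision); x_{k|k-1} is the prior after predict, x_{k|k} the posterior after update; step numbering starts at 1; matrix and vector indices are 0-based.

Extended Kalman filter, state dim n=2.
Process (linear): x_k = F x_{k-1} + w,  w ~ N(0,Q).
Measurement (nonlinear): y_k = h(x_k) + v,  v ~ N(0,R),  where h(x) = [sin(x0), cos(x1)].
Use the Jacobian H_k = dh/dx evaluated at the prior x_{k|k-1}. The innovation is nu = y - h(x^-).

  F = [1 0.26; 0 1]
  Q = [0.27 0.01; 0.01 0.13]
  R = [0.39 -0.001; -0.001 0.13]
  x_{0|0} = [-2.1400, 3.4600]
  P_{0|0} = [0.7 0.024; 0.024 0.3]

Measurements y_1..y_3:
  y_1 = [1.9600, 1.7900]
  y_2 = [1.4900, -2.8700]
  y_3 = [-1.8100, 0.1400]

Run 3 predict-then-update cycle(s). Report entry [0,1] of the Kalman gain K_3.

K[0,1] = -0.1685

step 1: x^-=[-1.2404, 3.4600]  P^-=[1.0028 0.1120; 0.1120 0.4300]  H_jac=[0.3244 0.0000; 0.0000 0.3131]  S=[0.4955 0.0104; 0.0104 0.1721]  K=[0.6530 0.1643; 0.0570 0.7786]  nu=[2.9059, 2.7397]  x^+=[1.1075, 5.7587]  P^+=[0.7846 0.0662; 0.0662 0.3231]
step 2: x^-=[2.6048, 5.7587]  P^-=[1.1108 0.1602; 0.1602 0.4531]  H_jac=[-0.8593 0.0000; 0.0000 0.5007]  S=[1.2103 -0.0699; -0.0699 0.2436]  K=[-0.7827 0.1046; -0.0609 0.9139]  nu=[0.9786, -3.7356]  x^+=[1.4482, 2.2852]  P^+=[0.3553 0.0287; 0.0287 0.2374]
step 3: x^-=[2.0424, 2.2852]  P^-=[0.6563 0.1004; 0.1004 0.3674]  H_jac=[-0.4543 0.0000; 0.0000 -0.7555]  S=[0.5254 0.0335; 0.0335 0.3397]  K=[-0.5567 -0.1685; -0.0350 -0.8136]  nu=[-2.7009, 0.7952]  x^+=[3.4119, 1.7328]  P^+=[0.4775 0.0283; 0.0283 0.1400]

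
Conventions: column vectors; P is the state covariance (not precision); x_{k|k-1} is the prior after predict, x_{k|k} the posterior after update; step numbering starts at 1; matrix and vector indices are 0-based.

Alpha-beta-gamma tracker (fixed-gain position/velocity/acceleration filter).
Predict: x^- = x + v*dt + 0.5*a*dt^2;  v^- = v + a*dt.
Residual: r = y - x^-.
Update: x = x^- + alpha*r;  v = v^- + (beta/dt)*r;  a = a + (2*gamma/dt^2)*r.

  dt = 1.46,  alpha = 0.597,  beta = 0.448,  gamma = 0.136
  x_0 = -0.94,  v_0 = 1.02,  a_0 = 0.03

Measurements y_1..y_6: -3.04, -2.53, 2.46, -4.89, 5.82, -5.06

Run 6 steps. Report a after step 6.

step 1: x_pred=0.5812  r=-3.6212  x^+=-1.5807  v^+=-0.0474  a^+=-0.4321
step 2: x_pred=-2.1103  r=-0.4197  x^+=-2.3609  v^+=-0.8070  a^+=-0.4856
step 3: x_pred=-4.0566  r=6.5166  x^+=-0.1662  v^+=0.4836  a^+=0.3459
step 4: x_pred=0.9086  r=-5.7986  x^+=-2.5532  v^+=-0.7906  a^+=-0.3940
step 5: x_pred=-4.1274  r=9.9474  x^+=1.8112  v^+=1.6865  a^+=0.8753
step 6: x_pred=5.2064  r=-10.2664  x^+=-0.9226  v^+=-0.1858  a^+=-0.4347

a_post = -0.4347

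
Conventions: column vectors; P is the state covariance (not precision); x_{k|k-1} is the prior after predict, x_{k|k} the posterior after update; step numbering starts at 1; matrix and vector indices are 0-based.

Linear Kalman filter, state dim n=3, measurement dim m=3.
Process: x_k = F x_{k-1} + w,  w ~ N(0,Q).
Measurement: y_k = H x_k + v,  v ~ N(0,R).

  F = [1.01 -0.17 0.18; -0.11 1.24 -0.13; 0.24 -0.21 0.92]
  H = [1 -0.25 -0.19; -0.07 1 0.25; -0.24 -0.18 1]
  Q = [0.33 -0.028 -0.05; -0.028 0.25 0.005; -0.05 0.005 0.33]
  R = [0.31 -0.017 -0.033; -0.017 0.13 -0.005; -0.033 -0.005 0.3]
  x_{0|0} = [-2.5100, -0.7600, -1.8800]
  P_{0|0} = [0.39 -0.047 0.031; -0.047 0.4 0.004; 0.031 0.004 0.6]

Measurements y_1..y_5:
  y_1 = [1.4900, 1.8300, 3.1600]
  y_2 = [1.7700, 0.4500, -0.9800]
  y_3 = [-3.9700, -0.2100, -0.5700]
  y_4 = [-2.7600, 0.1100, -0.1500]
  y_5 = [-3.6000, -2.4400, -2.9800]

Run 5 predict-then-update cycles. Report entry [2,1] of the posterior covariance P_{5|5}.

P_post[2,1] = -0.0320

step 1: x^-=[-2.7443, -0.4219, -2.1724]  P^-=[0.7860 -0.2331 0.1994; -0.2331 0.8923 -0.1957; 0.1994 -0.1957 0.8948]  S=[1.2063 -0.4729 -0.0728; -0.4729 1.0099 -0.0885; -0.0728 -0.0885 1.2236]  K=[0.7164 0.1077 0.0935; -0.0386 0.8167 -0.1887; 0.1724 0.1597 0.7428]  nu=[3.7161, 2.6029, 4.5978]  x^+=[0.6279, 0.6927, 2.2991]  P^+=[0.2291 0.0026 0.0593; 0.0026 0.1174 -0.0377; 0.0593 -0.0377 0.2238]
step 2: x^-=[0.9303, 0.4910, 2.1204]  P^-=[0.5973 -0.0984 0.1111; -0.0984 0.4502 -0.1094; 0.1111 -0.1094 0.5783]  S=[0.9529 -0.2420 -0.1144; -0.2420 0.5744 -0.0280; -0.1144 -0.0280 0.9048]  K=[0.6608 0.0862 0.0701; -0.0353 0.7251 -0.1664; 0.1441 0.1403 0.6540]  nu=[1.3654, -0.5060, -2.7887]  x^+=[1.5933, 0.5400, 0.4225]  P^+=[0.2110 0.0019 0.0498; 0.0019 0.1041 -0.0332; 0.0498 -0.0332 0.1967]
step 3: x^-=[1.5935, 0.4394, 0.6577]  P^-=[0.5741 -0.0912 0.0918; -0.0912 0.4276 -0.0959; 0.0918 -0.0959 0.5479]  S=[0.9322 -0.2345 -0.1280; -0.2345 0.5562 -0.0182; -0.1280 -0.0182 0.8774]  K=[0.6507 0.0815 0.0629; -0.0348 0.7171 -0.1624; 0.1360 0.1405 0.6418]  nu=[-5.3287, -0.7023, -0.7661]  x^+=[-1.9795, 0.2459, -0.6575]  P^+=[0.2077 0.0020 0.0472; 0.0020 0.1028 -0.0322; 0.0472 -0.0322 0.1929]
step 4: x^-=[-2.1594, 0.6081, -1.1316]  P^-=[0.5696 -0.0898 0.0876; -0.0898 0.4250 -0.0935; 0.0876 -0.0935 0.5428]  S=[0.9285 -0.2336 -0.1311; -0.2336 0.5545 -0.0165; -0.1311 -0.0165 0.8733]  K=[0.6487 0.0808 0.0612; -0.0346 0.7163 -0.1617; 0.1342 0.1406 0.6396]  nu=[-0.6635, -0.3664, 0.5728]  x^+=[-2.5844, 0.2761, -0.9058]  P^+=[0.2071 0.0020 0.0466; 0.0020 0.1027 -0.0320; 0.0466 -0.0320 0.1922]
step 5: x^-=[-2.8202, 0.7444, -1.5115]  P^-=[0.5686 -0.0895 0.0867; -0.0895 0.4247 -0.0931; 0.0867 -0.0931 0.5419]  S=[0.9277 -0.2334 -0.1318; -0.2334 0.5543 -0.0162; -0.1318 -0.0162 0.8725]  K=[0.6483 0.0806 0.0609; -0.0346 0.7162 -0.1616; 0.1338 0.1406 0.6392]  nu=[-0.8809, -3.0039, -2.0113]  x^+=[-3.7559, -1.0516, -3.3373]  P^+=[0.2069 0.0020 0.0465; 0.0020 0.1026 -0.0320; 0.0465 -0.0320 0.1920]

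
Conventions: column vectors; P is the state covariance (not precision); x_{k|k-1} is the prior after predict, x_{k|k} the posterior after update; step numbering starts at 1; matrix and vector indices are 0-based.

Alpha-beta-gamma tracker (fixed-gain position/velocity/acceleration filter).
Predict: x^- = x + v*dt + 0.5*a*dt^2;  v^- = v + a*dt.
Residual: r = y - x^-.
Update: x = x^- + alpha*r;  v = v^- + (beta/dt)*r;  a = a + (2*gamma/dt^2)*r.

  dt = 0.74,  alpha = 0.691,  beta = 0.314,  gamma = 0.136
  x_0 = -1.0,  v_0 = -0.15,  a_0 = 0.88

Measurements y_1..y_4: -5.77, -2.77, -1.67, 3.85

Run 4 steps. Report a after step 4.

a_post = 4.5767

step 1: x_pred=-0.8701  r=-4.8999  x^+=-4.2559  v^+=-1.5780  a^+=-1.5539
step 2: x_pred=-5.8491  r=3.0791  x^+=-3.7214  v^+=-1.4213  a^+=-0.0245
step 3: x_pred=-4.7799  r=3.1099  x^+=-2.6310  v^+=-0.1198  a^+=1.5203
step 4: x_pred=-2.3034  r=6.1534  x^+=1.9486  v^+=3.6162  a^+=4.5767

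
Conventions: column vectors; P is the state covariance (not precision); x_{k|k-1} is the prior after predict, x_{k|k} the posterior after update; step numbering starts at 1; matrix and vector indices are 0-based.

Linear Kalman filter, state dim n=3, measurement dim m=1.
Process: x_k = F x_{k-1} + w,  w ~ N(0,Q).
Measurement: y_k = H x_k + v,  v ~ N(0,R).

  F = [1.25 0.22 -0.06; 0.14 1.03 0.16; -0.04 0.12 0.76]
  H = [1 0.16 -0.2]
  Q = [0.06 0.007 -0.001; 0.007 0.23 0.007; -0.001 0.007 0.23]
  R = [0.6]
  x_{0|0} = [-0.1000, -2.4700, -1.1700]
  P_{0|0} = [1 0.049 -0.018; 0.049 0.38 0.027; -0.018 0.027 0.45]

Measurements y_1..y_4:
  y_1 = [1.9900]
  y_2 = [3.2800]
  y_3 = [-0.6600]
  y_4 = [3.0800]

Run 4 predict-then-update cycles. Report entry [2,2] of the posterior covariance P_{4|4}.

P_post[2,2] = 0.6565

step 1: x^-=[-0.5982, -2.7453, -1.1816]  P^-=[1.6714 0.3242 -0.0674; 0.3242 0.6865 0.1217; -0.0674 0.1217 0.5025]  S=[2.4320]  K=[0.7141; 0.1685; -0.0610]  nu=[2.7911]  x^+=[1.3950, -2.2751, -1.3519]  P^+=[0.4311 0.0316 0.0386; 0.0316 0.6175 0.1467; 0.0386 0.1467 0.4935]
step 2: x^-=[1.3244, -2.3644, -1.3563]  P^-=[0.7731 0.2628 0.0360; 0.2628 0.9654 0.2617; 0.0360 0.2617 0.5487]  S=[1.4727]  K=[0.5486; 0.2478; -0.0217]  nu=[2.0626]  x^+=[2.4560, -1.8532, -1.4010]  P^+=[0.3298 0.0626 0.0535; 0.0626 0.8749 0.2696; 0.0535 0.2696 0.5480]
step 3: x^-=[2.7463, -1.7891, -1.3854]  P^-=[0.6390 0.3433 0.0835; 0.3433 1.2880 0.4000; 0.0835 0.4000 0.6050]  S=[1.3470]  K=[0.5028; 0.3485; 0.0197]  nu=[-3.3971]  x^+=[1.0384, -2.9730, -1.4522]  P^+=[0.2985 0.1073 0.0702; 0.1073 1.1244 0.3907; 0.0702 0.3907 0.6045]
step 4: x^-=[0.7311, -3.1492, -1.5020]  P^-=[0.6212 0.4528 0.1307; 0.4528 1.6071 0.5356; 0.1307 0.5356 0.6618]  S=[1.3472]  K=[0.4955; 0.4475; 0.0624]  nu=[2.5524]  x^+=[1.9958, -2.0071, -1.3428]  P^+=[0.2905 0.1541 0.0891; 0.1541 1.3374 0.4980; 0.0891 0.4980 0.6565]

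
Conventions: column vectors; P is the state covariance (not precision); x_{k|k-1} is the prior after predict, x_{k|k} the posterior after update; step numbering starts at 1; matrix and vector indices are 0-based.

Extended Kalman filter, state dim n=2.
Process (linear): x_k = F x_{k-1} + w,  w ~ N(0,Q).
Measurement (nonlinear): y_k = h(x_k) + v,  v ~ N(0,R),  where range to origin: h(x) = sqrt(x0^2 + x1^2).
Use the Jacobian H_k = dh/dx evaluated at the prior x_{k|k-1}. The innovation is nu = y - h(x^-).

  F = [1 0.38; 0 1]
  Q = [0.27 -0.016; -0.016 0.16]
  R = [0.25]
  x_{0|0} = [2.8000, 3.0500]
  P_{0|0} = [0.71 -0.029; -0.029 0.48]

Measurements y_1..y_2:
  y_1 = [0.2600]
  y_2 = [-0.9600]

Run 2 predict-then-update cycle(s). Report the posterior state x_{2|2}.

step 1: x^-=[3.9590, 3.0500]  P^-=[1.0273 0.1374; 0.1374 0.6400]  H_jac=[0.7922 0.6103]  S=[1.2659]  K=[0.7091; 0.3945]  nu=[-4.7376]  x^+=[0.5996, 1.1809]  P^+=[0.3908 -0.2167; -0.2167 0.4430]
step 2: x^-=[1.0483, 1.1809]  P^-=[0.5600 -0.0644; -0.0644 0.6030]  H_jac=[0.6639 0.7478]  S=[0.7701]  K=[0.4202; 0.5300]  nu=[-2.5390]  x^+=[-0.0187, -0.1649]  P^+=[0.4240 -0.2359; -0.2359 0.3866]

x_post = [-0.0187, -0.1649]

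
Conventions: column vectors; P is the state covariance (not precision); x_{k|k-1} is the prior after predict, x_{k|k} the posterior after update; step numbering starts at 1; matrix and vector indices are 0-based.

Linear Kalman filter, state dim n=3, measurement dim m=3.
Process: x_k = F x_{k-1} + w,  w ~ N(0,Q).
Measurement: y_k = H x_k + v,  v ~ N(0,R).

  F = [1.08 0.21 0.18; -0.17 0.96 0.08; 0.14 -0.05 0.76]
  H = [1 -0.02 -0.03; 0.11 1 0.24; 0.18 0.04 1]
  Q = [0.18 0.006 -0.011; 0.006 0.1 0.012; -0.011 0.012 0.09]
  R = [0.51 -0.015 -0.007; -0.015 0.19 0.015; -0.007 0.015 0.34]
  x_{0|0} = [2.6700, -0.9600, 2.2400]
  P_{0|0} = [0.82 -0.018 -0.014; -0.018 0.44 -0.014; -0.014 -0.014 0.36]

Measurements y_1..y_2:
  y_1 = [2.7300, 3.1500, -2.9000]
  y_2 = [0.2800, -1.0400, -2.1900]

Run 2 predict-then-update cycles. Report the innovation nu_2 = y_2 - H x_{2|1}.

innov = [-2.2851, -2.8446, -2.6586]

step 1: x^-=[3.0852, -1.1963, 2.1242]  P^-=[1.1528 -0.0721 0.1441; -0.0721 0.5356 -0.0178; 0.1441 -0.0178 0.3134]  S=[1.6576 0.0616 0.3318; 0.0616 0.7408 0.1253; 0.3318 0.1253 0.7411]  K=[0.6585 0.0371 0.1695; -0.0544 0.7299 -0.1117; -0.0111 0.0223 0.4582]  nu=[-0.3154, 3.4971, -5.5317]  x^+=[2.0694, 1.9913, -0.3287]  P^+=[0.3332 -0.0358 -0.0050; -0.0358 0.1480 -0.0261; -0.0050 -0.0261 0.1581]
step 2: x^-=[2.5940, 1.5335, -0.0597]  P^-=[0.5602 -0.0641 0.0522; -0.0641 0.2549 -0.0169; 0.0522 -0.0169 0.1897]  S=[1.0699 -0.0108 0.1379; -0.0108 0.4431 0.0609; 0.1379 0.0609 0.5647]  K=[0.5053 0.0156 0.1414; -0.0481 0.5601 -0.0810; -0.0008 0.0296 0.3483]  nu=[-2.2851, -2.8446, -2.6586]  x^+=[1.0190, 0.2656, -1.0681]  P^+=[0.2558 -0.0306 -0.0001; -0.0306 0.1136 -0.0178; -0.0001 -0.0178 0.1196]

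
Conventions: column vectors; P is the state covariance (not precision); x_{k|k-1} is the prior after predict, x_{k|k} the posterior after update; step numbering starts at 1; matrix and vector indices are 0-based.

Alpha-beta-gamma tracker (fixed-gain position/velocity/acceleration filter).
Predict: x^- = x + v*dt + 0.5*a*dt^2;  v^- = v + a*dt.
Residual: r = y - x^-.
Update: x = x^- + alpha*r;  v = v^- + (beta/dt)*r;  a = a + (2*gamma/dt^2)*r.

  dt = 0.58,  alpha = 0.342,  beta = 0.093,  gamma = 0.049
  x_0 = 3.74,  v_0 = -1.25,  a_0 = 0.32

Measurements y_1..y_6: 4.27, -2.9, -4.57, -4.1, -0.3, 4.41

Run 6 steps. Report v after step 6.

v_post = -3.2705

step 1: x_pred=3.0688  r=1.2012  x^+=3.4796  v^+=-0.8718  a^+=0.6699
step 2: x_pred=3.0867  r=-5.9867  x^+=1.0392  v^+=-1.4432  a^+=-1.0741
step 3: x_pred=0.0215  r=-4.5915  x^+=-1.5488  v^+=-2.8024  a^+=-2.4117
step 4: x_pred=-3.5798  r=-0.5202  x^+=-3.7577  v^+=-4.2846  a^+=-2.5633
step 5: x_pred=-6.6739  r=6.3739  x^+=-4.4940  v^+=-4.7492  a^+=-0.7064
step 6: x_pred=-7.3674  r=11.7774  x^+=-3.3395  v^+=-3.2705  a^+=2.7246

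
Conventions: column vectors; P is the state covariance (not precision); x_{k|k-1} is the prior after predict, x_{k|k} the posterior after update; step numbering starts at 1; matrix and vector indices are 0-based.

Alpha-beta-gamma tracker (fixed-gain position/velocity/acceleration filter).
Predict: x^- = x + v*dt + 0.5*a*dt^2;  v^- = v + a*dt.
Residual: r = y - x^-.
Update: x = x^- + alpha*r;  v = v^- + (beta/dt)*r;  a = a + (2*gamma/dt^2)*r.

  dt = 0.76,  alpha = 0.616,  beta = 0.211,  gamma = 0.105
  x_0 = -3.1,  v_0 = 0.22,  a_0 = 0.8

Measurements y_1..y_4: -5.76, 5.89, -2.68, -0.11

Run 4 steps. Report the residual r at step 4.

step 1: x_pred=-2.7018  r=-3.0582  x^+=-4.5856  v^+=-0.0211  a^+=-0.3119
step 2: x_pred=-4.6917  r=10.5817  x^+=1.8266  v^+=2.6797  a^+=3.5353
step 3: x_pred=4.8842  r=-7.5642  x^+=0.2247  v^+=3.2665  a^+=0.7852
step 4: x_pred=2.9340  r=-3.0440  x^+=1.0589  v^+=3.0182  a^+=-0.3215

resid = -3.0440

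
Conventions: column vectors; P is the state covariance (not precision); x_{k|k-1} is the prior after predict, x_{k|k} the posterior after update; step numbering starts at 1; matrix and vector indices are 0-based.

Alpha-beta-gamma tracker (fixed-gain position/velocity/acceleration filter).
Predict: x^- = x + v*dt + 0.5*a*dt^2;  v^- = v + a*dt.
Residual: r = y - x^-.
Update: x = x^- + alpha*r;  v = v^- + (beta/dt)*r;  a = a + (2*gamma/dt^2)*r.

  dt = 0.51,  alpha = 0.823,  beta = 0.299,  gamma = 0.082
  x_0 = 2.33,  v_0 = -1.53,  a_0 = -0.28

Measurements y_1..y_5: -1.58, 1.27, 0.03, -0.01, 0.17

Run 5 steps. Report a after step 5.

step 1: x_pred=1.5133  r=-3.0933  x^+=-1.0325  v^+=-3.4863  a^+=-2.2304
step 2: x_pred=-3.1006  r=4.3706  x^+=0.4964  v^+=-2.0615  a^+=0.5254
step 3: x_pred=-0.4866  r=0.5166  x^+=-0.0614  v^+=-1.4907  a^+=0.8511
step 4: x_pred=-0.7110  r=0.7010  x^+=-0.1341  v^+=-0.6456  a^+=1.2931
step 5: x_pred=-0.2952  r=0.4652  x^+=0.0877  v^+=0.2866  a^+=1.5864

a_post = 1.5864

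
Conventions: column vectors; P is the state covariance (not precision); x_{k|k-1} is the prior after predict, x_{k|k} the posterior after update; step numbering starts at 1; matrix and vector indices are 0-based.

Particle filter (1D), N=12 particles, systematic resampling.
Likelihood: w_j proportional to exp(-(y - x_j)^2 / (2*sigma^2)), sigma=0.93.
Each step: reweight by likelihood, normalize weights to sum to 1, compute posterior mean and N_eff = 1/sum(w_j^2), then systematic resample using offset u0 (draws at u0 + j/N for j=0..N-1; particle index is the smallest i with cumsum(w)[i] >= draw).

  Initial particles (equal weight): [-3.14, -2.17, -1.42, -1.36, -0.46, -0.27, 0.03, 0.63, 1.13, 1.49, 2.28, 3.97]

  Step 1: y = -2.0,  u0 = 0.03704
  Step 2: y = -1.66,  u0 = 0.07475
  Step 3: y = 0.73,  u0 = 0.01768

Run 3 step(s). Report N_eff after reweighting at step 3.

step 1: w=[0.1305, 0.2721, 0.2278, 0.2184, 0.0702, 0.0490, 0.0256, 0.0051, 0.0010, 0.0002, 0.0000, 0.0000]  mean=-1.6611  Neff=5.0325  idx=[0, 0, 1, 1, 1, 2, 2, 2, 3, 3, 4, 5]
step 2: w=[0.0324, 0.0324, 0.0988, 0.0988, 0.0988, 0.1111, 0.1111, 0.1111, 0.1090, 0.1090, 0.0500, 0.0376]  mean=-1.6494  Neff=10.4077  idx=[2, 2, 3, 4, 5, 6, 6, 7, 8, 9, 9, 11]
step 3: w=[0.0070, 0.0070, 0.0070, 0.0070, 0.0623, 0.0623, 0.0623, 0.0623, 0.0722, 0.0722, 0.0722, 0.5061]  mean=-0.8459  Neff=3.4781  idx=[2, 5, 6, 7, 9, 10, 11, 11, 11, 11, 11, 11]

N_eff = 3.4781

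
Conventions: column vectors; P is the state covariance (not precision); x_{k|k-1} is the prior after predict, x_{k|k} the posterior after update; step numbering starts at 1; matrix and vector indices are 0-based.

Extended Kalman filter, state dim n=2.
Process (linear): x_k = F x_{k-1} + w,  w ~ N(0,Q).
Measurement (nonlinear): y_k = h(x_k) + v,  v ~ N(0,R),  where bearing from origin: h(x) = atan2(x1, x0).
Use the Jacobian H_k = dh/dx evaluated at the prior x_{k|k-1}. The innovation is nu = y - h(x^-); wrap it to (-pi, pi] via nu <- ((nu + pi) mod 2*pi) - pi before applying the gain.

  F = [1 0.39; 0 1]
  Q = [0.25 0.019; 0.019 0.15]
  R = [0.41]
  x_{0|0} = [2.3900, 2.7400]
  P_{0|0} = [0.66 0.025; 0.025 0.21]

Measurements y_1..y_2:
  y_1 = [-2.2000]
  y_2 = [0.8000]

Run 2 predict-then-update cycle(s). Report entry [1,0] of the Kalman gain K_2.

K[1,0] = 0.1370

step 1: x^-=[3.4586, 2.7400]  P^-=[0.9614 0.1259; 0.1259 0.3600]  H_jac=[-0.1407 0.1776]  S=[0.4341]  K=[-0.2602; 0.1065]  nu=[-2.8700]  x^+=[4.2053, 2.4343]  P^+=[0.9321 0.1379; 0.1379 0.3551]
step 2: x^-=[5.1547, 2.4343]  P^-=[1.3436 0.2954; 0.2954 0.5051]  H_jac=[-0.0749 0.1586]  S=[0.4232]  K=[-0.1271; 0.1370]  nu=[0.3588]  x^+=[5.1091, 2.4835]  P^+=[1.3368 0.3028; 0.3028 0.4971]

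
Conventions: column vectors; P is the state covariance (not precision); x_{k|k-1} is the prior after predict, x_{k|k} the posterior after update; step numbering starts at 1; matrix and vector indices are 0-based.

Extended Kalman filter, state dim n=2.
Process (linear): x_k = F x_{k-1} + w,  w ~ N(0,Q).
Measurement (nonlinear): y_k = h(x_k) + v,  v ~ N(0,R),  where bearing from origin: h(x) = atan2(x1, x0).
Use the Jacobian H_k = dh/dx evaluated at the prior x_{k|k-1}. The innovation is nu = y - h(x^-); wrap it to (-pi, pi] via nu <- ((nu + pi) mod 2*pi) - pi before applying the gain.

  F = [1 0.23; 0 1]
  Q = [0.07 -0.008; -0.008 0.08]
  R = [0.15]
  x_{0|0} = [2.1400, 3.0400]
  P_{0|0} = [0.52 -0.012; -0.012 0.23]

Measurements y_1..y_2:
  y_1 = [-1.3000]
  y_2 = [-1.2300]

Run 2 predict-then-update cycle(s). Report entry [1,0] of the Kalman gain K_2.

step 1: x^-=[2.8392, 3.0400]  P^-=[0.5966 0.0329; 0.0329 0.3100]  H_jac=[-0.1757 0.1641]  S=[0.1749]  K=[-0.5686; 0.2578]  nu=[-2.1195]  x^+=[4.0444, 2.4935]  P^+=[0.5401 0.0585; 0.0585 0.2984]
step 2: x^-=[4.6179, 2.4935]  P^-=[0.6528 0.1192; 0.1192 0.3784]  H_jac=[-0.0905 0.1677]  S=[0.1624]  K=[-0.2409; 0.3243]  nu=[-1.7251]  x^+=[5.0335, 1.9341]  P^+=[0.6434 0.1318; 0.1318 0.3613]

K[1,0] = 0.3243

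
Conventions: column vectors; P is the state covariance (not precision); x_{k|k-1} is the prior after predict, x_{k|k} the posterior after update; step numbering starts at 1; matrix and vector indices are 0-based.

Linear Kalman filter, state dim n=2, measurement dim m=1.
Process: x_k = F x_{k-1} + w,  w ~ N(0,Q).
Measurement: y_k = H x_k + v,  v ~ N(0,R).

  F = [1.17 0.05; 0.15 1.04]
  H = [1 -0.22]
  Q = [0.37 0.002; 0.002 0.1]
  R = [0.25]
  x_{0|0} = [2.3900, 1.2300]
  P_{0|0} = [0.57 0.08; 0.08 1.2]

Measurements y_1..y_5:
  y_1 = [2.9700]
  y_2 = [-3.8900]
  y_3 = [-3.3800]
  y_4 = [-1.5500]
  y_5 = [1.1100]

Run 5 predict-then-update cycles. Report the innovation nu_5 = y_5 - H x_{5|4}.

step 1: x^-=[2.8578, 1.6377]  P^-=[1.1626 0.2624; 0.2624 1.4357]  S=[1.3667]  K=[0.8085; -0.0391]  nu=[0.4725]  x^+=[3.2398, 1.6192]  P^+=[0.2694 0.3056; 0.3056 1.4336]
step 2: x^-=[3.8715, 2.1699]  P^-=[0.7781 0.4980; 0.4980 1.7520]  S=[0.8937]  K=[0.7480; 0.1259]  nu=[-7.2841]  x^+=[-1.5769, 1.2527]  P^+=[0.2780 0.4138; 0.4138 1.7378]
step 3: x^-=[-1.7823, 1.0663]  P^-=[0.8034 0.6478; 0.6478 2.1150]  S=[0.8707]  K=[0.7590; 0.2096]  nu=[-1.3631]  x^+=[-2.8169, 0.7806]  P^+=[0.3018 0.5093; 0.5093 2.0768]
step 4: x^-=[-3.2567, 0.3893]  P^-=[0.8479 0.7865; 0.7865 2.5119]  S=[0.8734]  K=[0.7727; 0.2677]  nu=[1.7924]  x^+=[-1.8718, 0.8692]  P^+=[0.3264 0.6058; 0.6058 2.4493]
step 5: x^-=[-2.1465, 0.6232]  P^-=[0.8939 0.9283; 0.9283 2.9455]  S=[0.8780]  K=[0.7855; 0.3193]  nu=[3.3937]  x^+=[0.5191, 1.7067]  P^+=[0.3522 0.7081; 0.7081 2.8560]

innov = [3.3937]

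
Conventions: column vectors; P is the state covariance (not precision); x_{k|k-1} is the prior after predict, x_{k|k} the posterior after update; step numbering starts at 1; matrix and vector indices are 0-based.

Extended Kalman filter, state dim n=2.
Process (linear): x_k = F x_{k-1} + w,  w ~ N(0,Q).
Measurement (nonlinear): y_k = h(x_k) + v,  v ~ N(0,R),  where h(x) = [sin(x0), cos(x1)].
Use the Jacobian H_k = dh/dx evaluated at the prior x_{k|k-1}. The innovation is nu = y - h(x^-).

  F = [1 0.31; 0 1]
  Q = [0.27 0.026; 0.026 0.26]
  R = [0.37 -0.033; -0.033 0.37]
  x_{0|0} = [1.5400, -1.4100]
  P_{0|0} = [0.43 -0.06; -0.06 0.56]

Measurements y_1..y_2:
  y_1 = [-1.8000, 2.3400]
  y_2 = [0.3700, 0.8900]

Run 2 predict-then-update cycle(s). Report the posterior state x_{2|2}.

x_post = [0.1327, -0.0648]

step 1: x^-=[1.1029, -1.4100]  P^-=[0.7166 0.1396; 0.1396 0.8200]  H_jac=[0.4510 0.0000; 0.0000 0.9871]  S=[0.5158 0.0291; 0.0291 1.1690]  K=[0.6209 0.1024; 0.0831 0.6903]  nu=[-2.6925, 2.1799]  x^+=[-0.3455, -0.1288]  P^+=[0.5018 0.0176; 0.0176 0.2560]
step 2: x^-=[-0.3855, -0.1288]  P^-=[0.8074 0.1230; 0.1230 0.5160]  H_jac=[0.9266 0.0000; 0.0000 0.1284]  S=[1.0632 -0.0184; -0.0184 0.3785]  K=[0.7049 0.0759; 0.1103 0.1804]  nu=[0.7460, -0.1017]  x^+=[0.1327, -0.0648]  P^+=[0.2788 0.0376; 0.0376 0.4915]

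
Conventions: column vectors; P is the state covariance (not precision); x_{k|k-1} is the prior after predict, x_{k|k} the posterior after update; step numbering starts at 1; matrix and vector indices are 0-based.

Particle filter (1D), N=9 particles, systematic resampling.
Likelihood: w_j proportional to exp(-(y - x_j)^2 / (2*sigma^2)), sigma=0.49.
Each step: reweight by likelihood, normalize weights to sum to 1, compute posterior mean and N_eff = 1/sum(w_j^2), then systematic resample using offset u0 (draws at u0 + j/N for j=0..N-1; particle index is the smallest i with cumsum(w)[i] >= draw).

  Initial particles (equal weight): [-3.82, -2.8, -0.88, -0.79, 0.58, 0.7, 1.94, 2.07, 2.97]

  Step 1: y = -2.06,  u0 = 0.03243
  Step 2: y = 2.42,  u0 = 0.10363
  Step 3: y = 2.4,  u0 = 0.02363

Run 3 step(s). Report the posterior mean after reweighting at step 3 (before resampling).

post_mean = -0.7970

step 1: w=[0.0038, 0.7777, 0.1339, 0.0846, 0.0000, 0.0000, 0.0000, 0.0000, 0.0000]  mean=-2.3768  Neff=1.5876  idx=[1, 1, 1, 1, 1, 1, 1, 2, 3]
step 2: w=[0.0000, 0.0000, 0.0000, 0.0000, 0.0000, 0.0000, 0.0000, 0.2279, 0.7721]  mean=-0.8105  Neff=1.5431  idx=[7, 7, 8, 8, 8, 8, 8, 8, 8]
step 3: w=[0.0392, 0.0392, 0.1317, 0.1317, 0.1317, 0.1317, 0.1317, 0.1317, 0.1317]  mean=-0.7970  Neff=8.0371  idx=[0, 2, 3, 4, 4, 5, 6, 7, 8]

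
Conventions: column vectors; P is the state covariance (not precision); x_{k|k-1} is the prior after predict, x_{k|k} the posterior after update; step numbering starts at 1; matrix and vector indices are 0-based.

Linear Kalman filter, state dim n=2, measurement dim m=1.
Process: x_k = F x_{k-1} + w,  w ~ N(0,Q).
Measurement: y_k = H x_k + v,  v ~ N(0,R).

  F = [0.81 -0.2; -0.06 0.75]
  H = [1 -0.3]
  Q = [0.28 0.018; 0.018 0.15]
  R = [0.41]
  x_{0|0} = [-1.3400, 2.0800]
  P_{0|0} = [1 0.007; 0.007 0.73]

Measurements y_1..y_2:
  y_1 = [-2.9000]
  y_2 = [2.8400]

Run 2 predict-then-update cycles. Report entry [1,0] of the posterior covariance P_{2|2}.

P_post[1,0] = 0.0511

step 1: x^-=[-1.5014, 1.6404]  P^-=[0.9630 -0.1358; -0.1358 0.5636]  S=[1.5052]  K=[0.6669; -0.2025]  nu=[-0.9065]  x^+=[-2.1059, 1.8240]  P^+=[0.2937 0.0675; 0.0675 0.5019]
step 2: x^-=[-2.0706, 1.4943]  P^-=[0.4709 -0.0297; -0.0297 0.4273]  S=[0.9372]  K=[0.5120; -0.1685]  nu=[5.3589]  x^+=[0.6730, 0.5914]  P^+=[0.2252 0.0511; 0.0511 0.4007]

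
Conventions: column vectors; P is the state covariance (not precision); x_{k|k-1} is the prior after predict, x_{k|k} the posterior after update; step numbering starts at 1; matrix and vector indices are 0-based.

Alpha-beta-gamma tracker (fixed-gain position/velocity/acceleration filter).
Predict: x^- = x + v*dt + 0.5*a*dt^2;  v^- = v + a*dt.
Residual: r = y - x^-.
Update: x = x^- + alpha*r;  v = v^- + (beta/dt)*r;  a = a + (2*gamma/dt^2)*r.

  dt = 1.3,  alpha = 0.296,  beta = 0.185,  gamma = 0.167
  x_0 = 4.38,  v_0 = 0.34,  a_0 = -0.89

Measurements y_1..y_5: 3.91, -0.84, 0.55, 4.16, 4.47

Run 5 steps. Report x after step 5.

step 1: x_pred=4.0700  r=-0.1600  x^+=4.0226  v^+=-0.8398  a^+=-0.9216
step 2: x_pred=2.1522  r=-2.9922  x^+=1.2665  v^+=-2.4637  a^+=-1.5130
step 3: x_pred=-3.2147  r=3.7647  x^+=-2.1004  v^+=-3.8948  a^+=-0.7689
step 4: x_pred=-7.8133  r=11.9733  x^+=-4.2692  v^+=-3.1905  a^+=1.5974
step 5: x_pred=-7.0670  r=11.5370  x^+=-3.6521  v^+=0.5280  a^+=3.8775

x_post = -3.6521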